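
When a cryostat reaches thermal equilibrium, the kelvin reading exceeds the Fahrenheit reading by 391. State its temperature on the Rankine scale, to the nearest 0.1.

154.5°R

Let x be the kelvin reading; then the Fahrenheit reading is 1.8·x - 459.67.
(1.8·x - 459.67) - x = -391  ⇒  (0.8)·x = 68.67  ⇒  x = 85.8375 K.
In Celsius: 85.8375 - 273.15 = -187.3125°C.
In Rankine: -187.3125 × 1.8 + 491.67 = 154.5°R.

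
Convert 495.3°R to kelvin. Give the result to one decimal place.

In Celsius: (495.3 - 491.67) × 5/9 = 2.0167°C.
In kelvin: 2.0167 + 273.15 = 275.2 K.

275.2 K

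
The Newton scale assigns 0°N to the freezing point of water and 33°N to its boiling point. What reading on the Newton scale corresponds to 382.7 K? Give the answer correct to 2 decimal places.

36.15°N

First in Celsius: 382.7 - 273.15 = 109.5500°C.
Linearly onto the Newton scale: 0 + (109.5500 / 100) × (33 - 0) = 36.15°N.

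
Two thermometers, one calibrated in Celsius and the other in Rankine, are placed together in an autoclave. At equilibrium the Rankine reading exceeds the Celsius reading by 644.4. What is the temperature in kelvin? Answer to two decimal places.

464.06 K

Let x be the Celsius reading; then the Rankine reading is 1.8·x + 491.67.
(1.8·x + 491.67) - x = 644.4  ⇒  (0.8)·x = 152.73  ⇒  x = 190.9125°C.
In kelvin: 190.9125 + 273.15 = 464.06 K.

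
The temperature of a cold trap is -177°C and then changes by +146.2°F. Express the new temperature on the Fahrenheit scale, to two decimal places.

The 146.2°F change is an interval, so only the factor 5/9 applies: +146.2 × 5/9 = +81.2222°C.
Final Celsius temperature: -177.0000 + 81.2222 = -95.7778°C.
In Fahrenheit: -95.7778 × 1.8 + 32 = -140.40°F.

-140.40°F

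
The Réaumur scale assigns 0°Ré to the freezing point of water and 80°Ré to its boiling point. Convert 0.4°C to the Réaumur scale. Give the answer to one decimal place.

Linearly onto the Réaumur scale: 0 + (0.4000 / 100) × (80 - 0) = 0.3°Ré.

0.3°Ré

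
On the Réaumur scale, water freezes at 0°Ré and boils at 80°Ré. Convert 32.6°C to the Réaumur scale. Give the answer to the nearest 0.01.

26.08°Ré

Linearly onto the Réaumur scale: 0 + (32.6000 / 100) × (80 - 0) = 26.08°Ré.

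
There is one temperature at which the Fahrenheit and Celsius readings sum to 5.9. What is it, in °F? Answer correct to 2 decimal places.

Let F be the Fahrenheit reading. The Celsius reading is C = 5/9·F - 17.7778.
Require F + C = 5.9: (14/9)·F - 17.7778 = 5.9.
F = (5.9 + 17.7778) / (14/9) = 15.22.

15.22°F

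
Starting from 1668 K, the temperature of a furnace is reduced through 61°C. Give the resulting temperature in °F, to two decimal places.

2432.93°F

Initial temperature in Celsius: 1668 - 273.15 = 1394.8500°C.
Final Celsius temperature: 1394.8500 - 61.0000 = 1333.8500°C.
In Fahrenheit: 1333.8500 × 1.8 + 32 = 2432.93°F.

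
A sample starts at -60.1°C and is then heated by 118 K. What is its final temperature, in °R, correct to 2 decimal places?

595.89°R

The 118 K change is an interval; Kelvin and Celsius degrees are the same size, so ΔC = +118°C.
Final Celsius temperature: -60.1000 + 118.0000 = 57.9000°C.
In Rankine: 57.9000 × 1.8 + 491.67 = 595.89°R.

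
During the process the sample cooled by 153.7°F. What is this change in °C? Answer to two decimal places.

For a temperature interval the offset drops out; only the factor 5/9 applies.
153.7 × 5/9 = 85.39.

85.39°C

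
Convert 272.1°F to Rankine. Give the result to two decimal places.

731.77°R

In Celsius: (272.1 - 32) × 5/9 = 133.3889°C.
In Rankine: 133.3889 × 1.8 + 491.67 = 731.77°R.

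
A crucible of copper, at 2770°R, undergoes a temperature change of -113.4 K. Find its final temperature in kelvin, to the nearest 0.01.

1425.49 K

Initial temperature in Celsius: (2770 - 491.67) × 5/9 = 1265.7389°C.
The 113.4 K change is an interval; Kelvin and Celsius degrees are the same size, so ΔC = -113.4°C.
Final Celsius temperature: 1265.7389 - 113.4000 = 1152.3389°C.
In kelvin: 1152.3389 + 273.15 = 1425.49 K.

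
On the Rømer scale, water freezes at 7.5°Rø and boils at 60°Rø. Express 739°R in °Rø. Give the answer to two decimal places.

First in Celsius: (739 - 491.67) × 5/9 = 137.4056°C.
Linearly onto the Rømer scale: 7.5 + (137.4056 / 100) × (60 - 7.5) = 79.64°Rø.

79.64°Rø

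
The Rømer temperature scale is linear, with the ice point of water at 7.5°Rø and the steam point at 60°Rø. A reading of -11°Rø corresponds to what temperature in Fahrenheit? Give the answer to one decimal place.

Linear interpolation between the fixed points: C = (-11 - 7.5) × 100 / (60 - 7.5) = -35.2381°C.
Then -35.2381 × 1.8 + 32 = -31.4°F.

-31.4°F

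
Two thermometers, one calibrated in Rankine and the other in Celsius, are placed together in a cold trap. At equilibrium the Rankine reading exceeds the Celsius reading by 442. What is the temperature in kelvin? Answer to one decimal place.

Let x be the Rankine reading; then the Celsius reading is 5/9·x - 273.15.
(5/9·x - 273.15) - x = -442  ⇒  (-4/9)·x = -168.85  ⇒  x = 379.9125°R.
In Celsius: (379.9125 - 491.67) × 5/9 = -62.0875°C.
In kelvin: -62.0875 + 273.15 = 211.1 K.

211.1 K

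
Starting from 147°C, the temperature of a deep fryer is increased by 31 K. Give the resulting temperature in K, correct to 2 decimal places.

The 31 K change is an interval; Kelvin and Celsius degrees are the same size, so ΔC = +31°C.
Final Celsius temperature: 147.0000 + 31.0000 = 178.0000°C.
In kelvin: 178.0000 + 273.15 = 451.15 K.

451.15 K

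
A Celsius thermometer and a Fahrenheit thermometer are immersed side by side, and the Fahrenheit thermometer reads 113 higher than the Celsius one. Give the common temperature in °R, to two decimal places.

Let x be the Celsius reading; then the Fahrenheit reading is 1.8·x + 32.
(1.8·x + 32) - x = 113  ⇒  (0.8)·x = 81  ⇒  x = 101.2500°C.
In Rankine: 101.2500 × 1.8 + 491.67 = 673.92°R.

673.92°R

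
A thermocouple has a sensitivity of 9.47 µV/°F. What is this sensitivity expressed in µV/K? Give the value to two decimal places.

17.05 µV/K

Since only a temperature interval is involved, the additive offset between the scales drops out.
A change of 1 K is a change of 1.8°F, so per K the value is 9.47 × 1.8 = 17.05.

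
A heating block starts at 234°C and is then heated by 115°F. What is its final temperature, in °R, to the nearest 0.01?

1027.87°R

The 115°F change is an interval, so only the factor 5/9 applies: +115 × 5/9 = +63.8889°C.
Final Celsius temperature: 234.0000 + 63.8889 = 297.8889°C.
In Rankine: 297.8889 × 1.8 + 491.67 = 1027.87°R.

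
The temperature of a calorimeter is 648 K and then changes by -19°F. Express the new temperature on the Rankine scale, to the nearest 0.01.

1147.40°R

Initial temperature in Celsius: 648 - 273.15 = 374.8500°C.
The 19°F change is an interval, so only the factor 5/9 applies: -19 × 5/9 = -10.5556°C.
Final Celsius temperature: 374.8500 - 10.5556 = 364.2944°C.
In Rankine: 364.2944 × 1.8 + 491.67 = 1147.40°R.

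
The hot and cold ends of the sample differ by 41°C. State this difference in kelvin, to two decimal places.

Celsius and kelvin degrees are the same size, so the interval is unchanged: 41.00.

41.00 K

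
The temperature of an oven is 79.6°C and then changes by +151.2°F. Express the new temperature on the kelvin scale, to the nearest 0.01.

436.75 K

The 151.2°F change is an interval, so only the factor 5/9 applies: +151.2 × 5/9 = +84.0000°C.
Final Celsius temperature: 79.6000 + 84.0000 = 163.6000°C.
In kelvin: 163.6000 + 273.15 = 436.75 K.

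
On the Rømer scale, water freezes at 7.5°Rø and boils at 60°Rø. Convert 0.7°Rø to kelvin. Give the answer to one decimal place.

Linear interpolation between the fixed points: C = (0.7 - 7.5) × 100 / (60 - 7.5) = -12.9524°C.
Then -12.9524 + 273.15 = 260.2 K.

260.2 K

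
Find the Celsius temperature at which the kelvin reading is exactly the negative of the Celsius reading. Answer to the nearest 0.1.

-136.6°C

Let C be the Celsius reading. The kelvin reading is K = 1·C + 273.15.
Require K = -1·C: 1·C + 273.15 = -1·C.
(2)·C = -273.15  ⇒  C = -136.6.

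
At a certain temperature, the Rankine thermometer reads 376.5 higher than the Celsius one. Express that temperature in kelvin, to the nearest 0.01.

129.19 K

Let x be the Celsius reading; then the Rankine reading is 1.8·x + 491.67.
(1.8·x + 491.67) - x = 376.5  ⇒  (0.8)·x = -115.17  ⇒  x = -143.9625°C.
In kelvin: -143.9625 + 273.15 = 129.19 K.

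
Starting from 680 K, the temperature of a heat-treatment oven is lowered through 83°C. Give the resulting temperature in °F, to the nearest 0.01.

Initial temperature in Celsius: 680 - 273.15 = 406.8500°C.
Final Celsius temperature: 406.8500 - 83.0000 = 323.8500°C.
In Fahrenheit: 323.8500 × 1.8 + 32 = 614.93°F.

614.93°F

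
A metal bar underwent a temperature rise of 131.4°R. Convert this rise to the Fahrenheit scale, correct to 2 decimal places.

Rankine and Fahrenheit degrees are the same size, so the interval is unchanged: 131.40.

131.40°F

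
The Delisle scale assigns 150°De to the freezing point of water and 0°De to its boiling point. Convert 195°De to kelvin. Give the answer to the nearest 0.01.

243.15 K

Linear interpolation between the fixed points: C = (195 - 150) × 100 / (0 - 150) = -30.0000°C.
Then -30.0000 + 273.15 = 243.15 K.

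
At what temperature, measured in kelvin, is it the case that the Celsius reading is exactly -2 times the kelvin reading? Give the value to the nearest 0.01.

Let K be the kelvin reading. The Celsius reading is C = 1·K - 273.15.
Require C = -2·K: 1·K - 273.15 = -2·K.
(3)·K = 273.15  ⇒  K = 91.05.

91.05 K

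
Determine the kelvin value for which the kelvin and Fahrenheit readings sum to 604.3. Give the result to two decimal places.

Let K be the kelvin reading. The Fahrenheit reading is F = 1.8·K - 459.67.
Require K + F = 604.3: (2.8)·K - 459.67 = 604.3.
K = (604.3 + 459.67) / (2.8) = 379.99.

379.99 K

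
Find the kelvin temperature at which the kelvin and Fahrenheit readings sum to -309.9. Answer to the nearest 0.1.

53.5 K

Let K be the kelvin reading. The Fahrenheit reading is F = 1.8·K - 459.67.
Require K + F = -309.9: (2.8)·K - 459.67 = -309.9.
K = (-309.9 + 459.67) / (2.8) = 53.5.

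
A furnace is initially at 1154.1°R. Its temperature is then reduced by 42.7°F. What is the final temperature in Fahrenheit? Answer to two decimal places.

651.73°F

Initial temperature in Celsius: (1154.1 - 491.67) × 5/9 = 368.0167°C.
The 42.7°F change is an interval, so only the factor 5/9 applies: -42.7 × 5/9 = -23.7222°C.
Final Celsius temperature: 368.0167 - 23.7222 = 344.2944°C.
In Fahrenheit: 344.2944 × 1.8 + 32 = 651.73°F.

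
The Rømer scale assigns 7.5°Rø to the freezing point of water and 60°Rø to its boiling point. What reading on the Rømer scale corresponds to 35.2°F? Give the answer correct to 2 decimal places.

First in Celsius: (35.2 - 32) × 5/9 = 1.7778°C.
Linearly onto the Rømer scale: 7.5 + (1.7778 / 100) × (60 - 7.5) = 8.43°Rø.

8.43°Rø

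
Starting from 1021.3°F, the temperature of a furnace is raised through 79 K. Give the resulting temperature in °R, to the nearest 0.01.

1623.17°R

Initial temperature in Celsius: (1021.3 - 32) × 5/9 = 549.6111°C.
The 79 K change is an interval; Kelvin and Celsius degrees are the same size, so ΔC = +79°C.
Final Celsius temperature: 549.6111 + 79.0000 = 628.6111°C.
In Rankine: 628.6111 × 1.8 + 491.67 = 1623.17°R.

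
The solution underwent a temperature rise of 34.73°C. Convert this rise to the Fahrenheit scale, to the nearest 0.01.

Only the scale ratio 1.8 matters for a change in temperature.
34.73 × 1.8 = 62.51.

62.51°F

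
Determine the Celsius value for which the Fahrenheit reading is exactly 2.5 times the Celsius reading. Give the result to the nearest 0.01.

45.71°C

Let C be the Celsius reading. The Fahrenheit reading is F = 1.8·C + 32.
Require F = 2.5·C: 1.8·C + 32 = 2.5·C.
(-0.7)·C = -32  ⇒  C = 45.71.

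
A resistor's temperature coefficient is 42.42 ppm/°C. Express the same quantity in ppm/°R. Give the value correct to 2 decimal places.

The quantity depends on a temperature interval, so only the ratio of degree sizes applies; the offset between the scales is irrelevant.
A change of 1°R is a change of 5/9°C, so per °R the value is 42.42 × 5/9 = 23.57.

23.57 ppm/°R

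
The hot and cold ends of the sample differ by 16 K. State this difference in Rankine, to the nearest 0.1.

Only the scale ratio 1.8 matters for a change in temperature.
16 × 1.8 = 28.8.

28.8°R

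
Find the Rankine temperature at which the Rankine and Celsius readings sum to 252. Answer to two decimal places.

337.60°R

Let R be the Rankine reading. The Celsius reading is C = 5/9·R - 273.15.
Require R + C = 252: (14/9)·R - 273.15 = 252.
R = (252 + 273.15) / (14/9) = 337.60.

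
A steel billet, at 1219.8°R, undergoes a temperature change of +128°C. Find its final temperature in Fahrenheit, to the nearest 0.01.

990.53°F

Initial temperature in Celsius: (1219.8 - 491.67) × 5/9 = 404.5167°C.
Final Celsius temperature: 404.5167 + 128.0000 = 532.5167°C.
In Fahrenheit: 532.5167 × 1.8 + 32 = 990.53°F.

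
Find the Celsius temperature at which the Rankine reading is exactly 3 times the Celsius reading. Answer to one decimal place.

409.7°C

Let C be the Celsius reading. The Rankine reading is R = 1.8·C + 491.67.
Require R = 3·C: 1.8·C + 491.67 = 3·C.
(-1.2)·C = -491.67  ⇒  C = 409.7.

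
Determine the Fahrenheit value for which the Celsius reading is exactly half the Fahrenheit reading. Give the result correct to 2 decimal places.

Let F be the Fahrenheit reading. The Celsius reading is C = 5/9·F - 17.7778.
Require C = 0.5·F: 5/9·F - 17.7778 = 0.5·F.
(1/18)·F = 17.7778  ⇒  F = 320.00.

320.00°F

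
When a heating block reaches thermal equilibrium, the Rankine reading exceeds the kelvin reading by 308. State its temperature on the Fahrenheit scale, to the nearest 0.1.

233.3°F

Let x be the kelvin reading; then the Rankine reading is 1.8·x.
(1.8·x) - x = 308  ⇒  (0.8)·x = 308  ⇒  x = 385.0000 K.
In Celsius: 385 - 273.15 = 111.8500°C.
In Fahrenheit: 111.8500 × 1.8 + 32 = 233.3°F.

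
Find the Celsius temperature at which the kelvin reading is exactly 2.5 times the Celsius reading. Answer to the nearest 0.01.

182.10°C

Let C be the Celsius reading. The kelvin reading is K = 1·C + 273.15.
Require K = 2.5·C: 1·C + 273.15 = 2.5·C.
(-1.5)·C = -273.15  ⇒  C = 182.10.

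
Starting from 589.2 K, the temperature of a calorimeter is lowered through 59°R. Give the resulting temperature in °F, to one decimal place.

Initial temperature in Celsius: 589.2 - 273.15 = 316.0500°C.
The 59°R change is an interval, so only the factor 5/9 applies: -59 × 5/9 = -32.7778°C.
Final Celsius temperature: 316.0500 - 32.7778 = 283.2722°C.
In Fahrenheit: 283.2722 × 1.8 + 32 = 541.9°F.

541.9°F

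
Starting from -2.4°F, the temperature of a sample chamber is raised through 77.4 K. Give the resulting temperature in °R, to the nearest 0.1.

596.6°R

Initial temperature in Celsius: (-2.4 - 32) × 5/9 = -19.1111°C.
The 77.4 K change is an interval; Kelvin and Celsius degrees are the same size, so ΔC = +77.4°C.
Final Celsius temperature: -19.1111 + 77.4000 = 58.2889°C.
In Rankine: 58.2889 × 1.8 + 491.67 = 596.6°R.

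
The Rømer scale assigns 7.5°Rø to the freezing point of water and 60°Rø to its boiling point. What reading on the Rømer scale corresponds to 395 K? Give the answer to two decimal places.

First in Celsius: 395 - 273.15 = 121.8500°C.
Linearly onto the Rømer scale: 7.5 + (121.8500 / 100) × (60 - 7.5) = 71.47°Rø.

71.47°Rø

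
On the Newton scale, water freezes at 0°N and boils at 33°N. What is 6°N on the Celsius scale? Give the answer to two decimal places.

18.18°C

Linear interpolation between the fixed points: C = (6 - 0) × 100 / (33 - 0) = 18.1818°C.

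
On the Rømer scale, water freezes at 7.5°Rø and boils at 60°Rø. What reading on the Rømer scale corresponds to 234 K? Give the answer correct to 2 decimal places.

-13.05°Rø

First in Celsius: 234 - 273.15 = -39.1500°C.
Linearly onto the Rømer scale: 7.5 + (-39.1500 / 100) × (60 - 7.5) = -13.05°Rø.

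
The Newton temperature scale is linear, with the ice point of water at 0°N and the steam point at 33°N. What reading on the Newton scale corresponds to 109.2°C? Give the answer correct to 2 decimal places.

Linearly onto the Newton scale: 0 + (109.2000 / 100) × (33 - 0) = 36.04°N.

36.04°N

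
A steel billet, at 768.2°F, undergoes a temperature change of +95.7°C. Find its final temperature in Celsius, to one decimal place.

Initial temperature in Celsius: (768.2 - 32) × 5/9 = 409.0000°C.
Final Celsius temperature: 409.0000 + 95.7000 = 504.7000°C.

504.7°C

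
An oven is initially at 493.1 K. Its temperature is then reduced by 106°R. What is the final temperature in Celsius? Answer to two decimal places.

Initial temperature in Celsius: 493.1 - 273.15 = 219.9500°C.
The 106°R change is an interval, so only the factor 5/9 applies: -106 × 5/9 = -58.8889°C.
Final Celsius temperature: 219.9500 - 58.8889 = 161.0611°C.

161.06°C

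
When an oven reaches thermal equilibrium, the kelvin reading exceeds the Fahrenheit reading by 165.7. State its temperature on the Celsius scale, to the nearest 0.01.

94.31°C

Let x be the kelvin reading; then the Fahrenheit reading is 1.8·x - 459.67.
(1.8·x - 459.67) - x = -165.7  ⇒  (0.8)·x = 293.97  ⇒  x = 367.4625 K.
In Celsius: 367.4625 - 273.15 = 94.31°C.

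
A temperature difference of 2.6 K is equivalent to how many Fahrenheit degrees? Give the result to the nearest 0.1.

4.7°F

For a temperature interval the offset drops out; only the factor 1.8 applies.
2.6 × 1.8 = 4.7.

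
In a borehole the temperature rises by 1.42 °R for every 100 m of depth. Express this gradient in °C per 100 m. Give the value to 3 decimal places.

0.789 °C/100 m

Since only a temperature interval is involved, the additive offset between the scales drops out.
A change of 1°R is a change of 5/9°C, so 1.42 × 5/9 = 0.789.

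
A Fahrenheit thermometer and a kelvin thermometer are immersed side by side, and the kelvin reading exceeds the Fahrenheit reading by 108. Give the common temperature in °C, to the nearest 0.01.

Let x be the Fahrenheit reading; then the kelvin reading is 5/9·x + 255.372.
(5/9·x + 255.372) - x = 108  ⇒  (-4/9)·x = -147.372  ⇒  x = 331.5875°F.
In Celsius: (331.5875 - 32) × 5/9 = 166.44°C.

166.44°C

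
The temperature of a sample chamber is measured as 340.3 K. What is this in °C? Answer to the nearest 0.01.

In Celsius: 340.3 - 273.15 = 67.1500°C.

67.15°C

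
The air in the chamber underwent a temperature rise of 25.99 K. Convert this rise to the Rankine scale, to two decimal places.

46.78°R

Only the scale ratio 1.8 matters for a change in temperature.
25.99 × 1.8 = 46.78.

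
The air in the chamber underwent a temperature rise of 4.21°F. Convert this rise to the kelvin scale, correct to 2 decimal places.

2.34 K

Only the scale ratio 5/9 matters for a change in temperature.
4.21 × 5/9 = 2.34.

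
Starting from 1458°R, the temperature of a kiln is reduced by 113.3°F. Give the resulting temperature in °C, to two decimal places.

473.91°C

Initial temperature in Celsius: (1458 - 491.67) × 5/9 = 536.8500°C.
The 113.3°F change is an interval, so only the factor 5/9 applies: -113.3 × 5/9 = -62.9444°C.
Final Celsius temperature: 536.8500 - 62.9444 = 473.9056°C.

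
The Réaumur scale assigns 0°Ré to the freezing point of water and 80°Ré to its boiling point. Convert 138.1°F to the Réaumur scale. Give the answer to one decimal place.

First in Celsius: (138.1 - 32) × 5/9 = 58.9444°C.
Linearly onto the Réaumur scale: 0 + (58.9444 / 100) × (80 - 0) = 47.2°Ré.

47.2°Ré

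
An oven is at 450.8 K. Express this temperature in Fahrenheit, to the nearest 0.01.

In Celsius: 450.8 - 273.15 = 177.6500°C.
In Fahrenheit: 177.6500 × 1.8 + 32 = 351.77°F.

351.77°F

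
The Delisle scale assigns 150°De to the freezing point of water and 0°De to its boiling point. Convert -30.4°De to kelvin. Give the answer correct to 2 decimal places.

Linear interpolation between the fixed points: C = (-30.4 - 150) × 100 / (0 - 150) = 120.2667°C.
Then 120.2667 + 273.15 = 393.42 K.

393.42 K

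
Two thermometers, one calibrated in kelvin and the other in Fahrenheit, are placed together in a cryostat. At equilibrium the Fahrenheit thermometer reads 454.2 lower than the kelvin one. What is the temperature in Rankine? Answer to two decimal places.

Let x be the kelvin reading; then the Fahrenheit reading is 1.8·x - 459.67.
(1.8·x - 459.67) - x = -454.2  ⇒  (0.8)·x = 5.47  ⇒  x = 6.8375 K.
In Celsius: 6.8375 - 273.15 = -266.3125°C.
In Rankine: -266.3125 × 1.8 + 491.67 = 12.31°R.

12.31°R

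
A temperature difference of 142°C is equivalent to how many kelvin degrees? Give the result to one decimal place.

142.0 K

Celsius and kelvin degrees are the same size, so the interval is unchanged: 142.0.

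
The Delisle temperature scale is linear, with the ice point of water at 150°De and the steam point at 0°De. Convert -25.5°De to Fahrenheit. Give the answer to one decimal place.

Linear interpolation between the fixed points: C = (-25.5 - 150) × 100 / (0 - 150) = 117.0000°C.
Then 117.0000 × 1.8 + 32 = 242.6°F.

242.6°F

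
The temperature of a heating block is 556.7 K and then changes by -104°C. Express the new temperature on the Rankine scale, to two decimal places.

Initial temperature in Celsius: 556.7 - 273.15 = 283.5500°C.
Final Celsius temperature: 283.5500 - 104.0000 = 179.5500°C.
In Rankine: 179.5500 × 1.8 + 491.67 = 814.86°R.

814.86°R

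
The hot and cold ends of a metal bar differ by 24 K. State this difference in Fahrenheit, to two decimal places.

For a temperature interval the offset drops out; only the factor 1.8 applies.
24 × 1.8 = 43.20.

43.20°F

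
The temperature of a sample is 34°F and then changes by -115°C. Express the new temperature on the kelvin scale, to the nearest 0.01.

Initial temperature in Celsius: (34 - 32) × 5/9 = 1.1111°C.
Final Celsius temperature: 1.1111 - 115.0000 = -113.8889°C.
In kelvin: -113.8889 + 273.15 = 159.26 K.

159.26 K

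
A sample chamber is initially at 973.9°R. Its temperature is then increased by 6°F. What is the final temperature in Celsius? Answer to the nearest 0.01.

271.24°C

Initial temperature in Celsius: (973.9 - 491.67) × 5/9 = 267.9056°C.
The 6°F change is an interval, so only the factor 5/9 applies: +6 × 5/9 = +3.3333°C.
Final Celsius temperature: 267.9056 + 3.3333 = 271.2389°C.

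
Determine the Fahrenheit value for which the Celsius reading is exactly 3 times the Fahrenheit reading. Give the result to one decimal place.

-7.3°F

Let F be the Fahrenheit reading. The Celsius reading is C = 5/9·F - 17.7778.
Require C = 3·F: 5/9·F - 17.7778 = 3·F.
(-22/9)·F = 17.7778  ⇒  F = -7.3.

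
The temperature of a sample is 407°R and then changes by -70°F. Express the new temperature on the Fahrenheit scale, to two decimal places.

-122.67°F

Initial temperature in Celsius: (407 - 491.67) × 5/9 = -47.0389°C.
The 70°F change is an interval, so only the factor 5/9 applies: -70 × 5/9 = -38.8889°C.
Final Celsius temperature: -47.0389 - 38.8889 = -85.9278°C.
In Fahrenheit: -85.9278 × 1.8 + 32 = -122.67°F.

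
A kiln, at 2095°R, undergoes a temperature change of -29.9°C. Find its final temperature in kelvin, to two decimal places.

1133.99 K

Initial temperature in Celsius: (2095 - 491.67) × 5/9 = 890.7389°C.
Final Celsius temperature: 890.7389 - 29.9000 = 860.8389°C.
In kelvin: 860.8389 + 273.15 = 1133.99 K.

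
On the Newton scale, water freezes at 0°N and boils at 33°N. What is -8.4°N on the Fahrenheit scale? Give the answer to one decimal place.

-13.8°F

Linear interpolation between the fixed points: C = (-8.4 - 0) × 100 / (33 - 0) = -25.4545°C.
Then -25.4545 × 1.8 + 32 = -13.8°F.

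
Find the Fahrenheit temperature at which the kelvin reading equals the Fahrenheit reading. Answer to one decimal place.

574.6°F

Let F be the Fahrenheit reading. The kelvin reading is K = 5/9·F + 255.372.
Set K = F: 5/9·F + 255.372 = F.
(-4/9)·F = -255.372  ⇒  F = 574.6.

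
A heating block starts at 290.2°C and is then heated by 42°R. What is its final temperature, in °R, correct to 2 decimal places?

The 42°R change is an interval, so only the factor 5/9 applies: +42 × 5/9 = +23.3333°C.
Final Celsius temperature: 290.2000 + 23.3333 = 313.5333°C.
In Rankine: 313.5333 × 1.8 + 491.67 = 1056.03°R.

1056.03°R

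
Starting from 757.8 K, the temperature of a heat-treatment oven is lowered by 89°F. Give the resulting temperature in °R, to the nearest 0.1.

Initial temperature in Celsius: 757.8 - 273.15 = 484.6500°C.
The 89°F change is an interval, so only the factor 5/9 applies: -89 × 5/9 = -49.4444°C.
Final Celsius temperature: 484.6500 - 49.4444 = 435.2056°C.
In Rankine: 435.2056 × 1.8 + 491.67 = 1275.0°R.

1275.0°R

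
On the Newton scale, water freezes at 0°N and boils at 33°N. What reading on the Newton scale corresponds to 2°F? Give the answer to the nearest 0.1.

-5.5°N

First in Celsius: (2 - 32) × 5/9 = -16.6667°C.
Linearly onto the Newton scale: 0 + (-16.6667 / 100) × (33 - 0) = -5.5°N.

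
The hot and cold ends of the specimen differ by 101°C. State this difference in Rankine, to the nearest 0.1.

For a temperature interval the offset drops out; only the factor 1.8 applies.
101 × 1.8 = 181.8.

181.8°R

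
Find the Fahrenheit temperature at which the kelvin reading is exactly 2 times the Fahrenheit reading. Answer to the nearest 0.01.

Let F be the Fahrenheit reading. The kelvin reading is K = 5/9·F + 255.372.
Require K = 2·F: 5/9·F + 255.372 = 2·F.
(-13/9)·F = -255.372  ⇒  F = 176.80.

176.80°F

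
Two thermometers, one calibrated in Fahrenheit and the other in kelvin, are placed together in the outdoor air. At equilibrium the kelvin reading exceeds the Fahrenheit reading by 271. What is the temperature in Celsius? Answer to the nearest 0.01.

-37.31°C

Let x be the Fahrenheit reading; then the kelvin reading is 5/9·x + 255.372.
(5/9·x + 255.372) - x = 271  ⇒  (-4/9)·x = 15.6278  ⇒  x = -35.1625°F.
In Celsius: (-35.1625 - 32) × 5/9 = -37.31°C.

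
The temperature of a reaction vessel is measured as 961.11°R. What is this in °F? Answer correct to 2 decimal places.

In Celsius: (961.11 - 491.67) × 5/9 = 260.8000°C.
In Fahrenheit: 260.8000 × 1.8 + 32 = 501.44°F.

501.44°F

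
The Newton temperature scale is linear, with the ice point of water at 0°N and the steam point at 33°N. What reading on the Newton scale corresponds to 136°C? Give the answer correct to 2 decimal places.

Linearly onto the Newton scale: 0 + (136.0000 / 100) × (33 - 0) = 44.88°N.

44.88°N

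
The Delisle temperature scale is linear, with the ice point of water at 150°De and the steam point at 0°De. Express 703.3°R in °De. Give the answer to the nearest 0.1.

-26.4°De

First in Celsius: (703.3 - 491.67) × 5/9 = 117.5722°C.
Linearly onto the Delisle scale: 150 + (117.5722 / 100) × (0 - 150) = -26.4°De.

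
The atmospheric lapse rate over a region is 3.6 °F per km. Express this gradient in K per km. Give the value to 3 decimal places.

2.000 K/km

Since only a temperature interval is involved, the additive offset between the scales drops out.
A change of 1°F is a change of 5/9 K, so 3.6 × 5/9 = 2.000.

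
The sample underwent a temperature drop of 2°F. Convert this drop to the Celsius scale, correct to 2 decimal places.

Only the scale ratio 5/9 matters for a change in temperature.
2 × 5/9 = 1.11.

1.11°C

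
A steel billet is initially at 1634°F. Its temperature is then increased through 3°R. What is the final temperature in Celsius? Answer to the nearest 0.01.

891.67°C

Initial temperature in Celsius: (1634 - 32) × 5/9 = 890.0000°C.
The 3°R change is an interval, so only the factor 5/9 applies: +3 × 5/9 = +1.6667°C.
Final Celsius temperature: 890.0000 + 1.6667 = 891.6667°C.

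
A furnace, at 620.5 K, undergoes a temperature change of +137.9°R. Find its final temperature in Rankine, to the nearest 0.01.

1254.80°R

Initial temperature in Celsius: 620.5 - 273.15 = 347.3500°C.
The 137.9°R change is an interval, so only the factor 5/9 applies: +137.9 × 5/9 = +76.6111°C.
Final Celsius temperature: 347.3500 + 76.6111 = 423.9611°C.
In Rankine: 423.9611 × 1.8 + 491.67 = 1254.80°R.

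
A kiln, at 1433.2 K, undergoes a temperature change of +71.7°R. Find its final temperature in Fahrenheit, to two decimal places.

Initial temperature in Celsius: 1433.2 - 273.15 = 1160.0500°C.
The 71.7°R change is an interval, so only the factor 5/9 applies: +71.7 × 5/9 = +39.8333°C.
Final Celsius temperature: 1160.0500 + 39.8333 = 1199.8833°C.
In Fahrenheit: 1199.8833 × 1.8 + 32 = 2191.79°F.

2191.79°F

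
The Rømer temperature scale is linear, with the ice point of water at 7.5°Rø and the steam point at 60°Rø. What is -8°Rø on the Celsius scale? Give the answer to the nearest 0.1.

-29.5°C

Linear interpolation between the fixed points: C = (-8 - 7.5) × 100 / (60 - 7.5) = -29.5238°C.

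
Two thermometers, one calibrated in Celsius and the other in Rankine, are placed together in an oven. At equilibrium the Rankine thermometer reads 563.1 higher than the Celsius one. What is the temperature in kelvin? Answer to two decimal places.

362.44 K

Let x be the Celsius reading; then the Rankine reading is 1.8·x + 491.67.
(1.8·x + 491.67) - x = 563.1  ⇒  (0.8)·x = 71.43  ⇒  x = 89.2875°C.
In kelvin: 89.2875 + 273.15 = 362.44 K.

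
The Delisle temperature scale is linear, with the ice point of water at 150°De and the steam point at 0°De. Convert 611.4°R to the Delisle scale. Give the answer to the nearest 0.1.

50.2°De

First in Celsius: (611.4 - 491.67) × 5/9 = 66.5167°C.
Linearly onto the Delisle scale: 150 + (66.5167 / 100) × (0 - 150) = 50.2°De.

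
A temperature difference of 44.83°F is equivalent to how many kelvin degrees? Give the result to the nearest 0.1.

24.9 K

For a temperature interval the offset drops out; only the factor 5/9 applies.
44.83 × 5/9 = 24.9.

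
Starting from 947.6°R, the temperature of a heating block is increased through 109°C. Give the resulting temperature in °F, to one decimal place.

684.1°F

Initial temperature in Celsius: (947.6 - 491.67) × 5/9 = 253.2944°C.
Final Celsius temperature: 253.2944 + 109.0000 = 362.2944°C.
In Fahrenheit: 362.2944 × 1.8 + 32 = 684.1°F.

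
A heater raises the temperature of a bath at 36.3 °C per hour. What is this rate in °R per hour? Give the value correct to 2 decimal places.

Since only a temperature interval is involved, the additive offset between the scales drops out.
A change of 1°C is a change of 1.8°R, so 36.3 × 1.8 = 65.34.

65.34 °R/hour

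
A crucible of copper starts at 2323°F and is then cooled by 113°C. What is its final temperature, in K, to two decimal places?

Initial temperature in Celsius: (2323 - 32) × 5/9 = 1272.7778°C.
Final Celsius temperature: 1272.7778 - 113.0000 = 1159.7778°C.
In kelvin: 1159.7778 + 273.15 = 1432.93 K.

1432.93 K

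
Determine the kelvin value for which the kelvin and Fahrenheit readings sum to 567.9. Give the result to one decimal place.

Let K be the kelvin reading. The Fahrenheit reading is F = 1.8·K - 459.67.
Require K + F = 567.9: (2.8)·K - 459.67 = 567.9.
K = (567.9 + 459.67) / (2.8) = 367.0.

367.0 K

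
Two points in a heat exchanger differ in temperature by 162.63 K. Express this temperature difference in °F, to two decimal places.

292.73°F

An interval of 1 K corresponds to 1.8°F.
162.63 × 1.8 = 292.73.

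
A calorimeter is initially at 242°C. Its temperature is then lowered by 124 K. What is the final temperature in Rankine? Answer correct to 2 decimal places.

The 124 K change is an interval; Kelvin and Celsius degrees are the same size, so ΔC = -124°C.
Final Celsius temperature: 242.0000 - 124.0000 = 118.0000°C.
In Rankine: 118.0000 × 1.8 + 491.67 = 704.07°R.

704.07°R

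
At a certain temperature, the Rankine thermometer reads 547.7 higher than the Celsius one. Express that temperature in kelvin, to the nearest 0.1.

343.2 K

Let x be the Celsius reading; then the Rankine reading is 1.8·x + 491.67.
(1.8·x + 491.67) - x = 547.7  ⇒  (0.8)·x = 56.03  ⇒  x = 70.0375°C.
In kelvin: 70.0375 + 273.15 = 343.2 K.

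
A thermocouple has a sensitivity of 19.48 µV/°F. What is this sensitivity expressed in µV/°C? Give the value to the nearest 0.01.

35.06 µV/°C

The quantity depends on a temperature interval, so only the ratio of degree sizes applies; the offset between the scales is irrelevant.
A change of 1°C is a change of 1.8°F, so per °C the value is 19.48 × 1.8 = 35.06.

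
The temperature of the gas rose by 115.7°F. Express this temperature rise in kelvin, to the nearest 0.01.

64.28 K

Only the scale ratio 5/9 matters for a change in temperature.
115.7 × 5/9 = 64.28.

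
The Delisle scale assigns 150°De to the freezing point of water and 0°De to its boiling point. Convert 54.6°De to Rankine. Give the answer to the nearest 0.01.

Linear interpolation between the fixed points: C = (54.6 - 150) × 100 / (0 - 150) = 63.6000°C.
Then 63.6000 × 1.8 + 491.67 = 606.15°R.

606.15°R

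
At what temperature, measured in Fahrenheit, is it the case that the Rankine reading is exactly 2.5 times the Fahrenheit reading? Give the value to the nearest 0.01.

306.45°F

Let F be the Fahrenheit reading. The Rankine reading is R = 1·F + 459.67.
Require R = 2.5·F: 1·F + 459.67 = 2.5·F.
(-1.5)·F = -459.67  ⇒  F = 306.45.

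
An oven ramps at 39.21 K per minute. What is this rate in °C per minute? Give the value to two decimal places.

The quantity depends on a temperature interval, so only the ratio of degree sizes applies; the offset between the scales is irrelevant.
A change of 1 K is a change of 1°C, so 39.21 × 1 = 39.21.

39.21 °C/minute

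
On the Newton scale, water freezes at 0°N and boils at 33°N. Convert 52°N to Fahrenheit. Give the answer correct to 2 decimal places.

Linear interpolation between the fixed points: C = (52 - 0) × 100 / (33 - 0) = 157.5758°C.
Then 157.5758 × 1.8 + 32 = 315.64°F.

315.64°F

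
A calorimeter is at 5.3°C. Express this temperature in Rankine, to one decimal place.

In Rankine: 5.3000 × 1.8 + 491.67 = 501.2°R.

501.2°R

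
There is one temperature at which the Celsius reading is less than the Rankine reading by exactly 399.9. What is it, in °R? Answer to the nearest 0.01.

285.19°R

Let R be the Rankine reading. The Celsius reading is C = 5/9·R - 273.15.
Require C - R = -399.9: (-4/9)·R - 273.15 = -399.9.
R = (-399.9 + 273.15) / (-4/9) = 285.19.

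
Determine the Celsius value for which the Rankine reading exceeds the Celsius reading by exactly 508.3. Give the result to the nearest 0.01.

20.79°C

Let C be the Celsius reading. The Rankine reading is R = 1.8·C + 491.67.
Require R - C = 508.3: (0.8)·C + 491.67 = 508.3.
C = (508.3 - 491.67) / (0.8) = 20.79.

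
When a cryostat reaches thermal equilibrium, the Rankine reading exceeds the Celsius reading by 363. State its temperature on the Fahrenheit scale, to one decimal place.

-257.5°F

Let x be the Rankine reading; then the Celsius reading is 5/9·x - 273.15.
(5/9·x - 273.15) - x = -363  ⇒  (-4/9)·x = -89.85  ⇒  x = 202.1625°R.
In Celsius: (202.1625 - 491.67) × 5/9 = -160.8375°C.
In Fahrenheit: -160.8375 × 1.8 + 32 = -257.5°F.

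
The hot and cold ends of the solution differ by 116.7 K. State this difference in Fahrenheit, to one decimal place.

210.1°F

For a temperature interval the offset drops out; only the factor 1.8 applies.
116.7 × 1.8 = 210.1.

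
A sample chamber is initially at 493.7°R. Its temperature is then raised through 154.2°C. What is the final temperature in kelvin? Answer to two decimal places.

428.48 K

Initial temperature in Celsius: (493.7 - 491.67) × 5/9 = 1.1278°C.
Final Celsius temperature: 1.1278 + 154.2000 = 155.3278°C.
In kelvin: 155.3278 + 273.15 = 428.48 K.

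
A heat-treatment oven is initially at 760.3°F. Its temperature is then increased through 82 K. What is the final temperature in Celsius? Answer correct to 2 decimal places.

Initial temperature in Celsius: (760.3 - 32) × 5/9 = 404.6111°C.
The 82 K change is an interval; Kelvin and Celsius degrees are the same size, so ΔC = +82°C.
Final Celsius temperature: 404.6111 + 82.0000 = 486.6111°C.

486.61°C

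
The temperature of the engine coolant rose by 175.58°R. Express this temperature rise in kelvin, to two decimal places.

For a temperature interval the offset drops out; only the factor 5/9 applies.
175.58 × 5/9 = 97.54.

97.54 K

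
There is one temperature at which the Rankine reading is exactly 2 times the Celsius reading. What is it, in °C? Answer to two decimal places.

2458.35°C

Let C be the Celsius reading. The Rankine reading is R = 1.8·C + 491.67.
Require R = 2·C: 1.8·C + 491.67 = 2·C.
(-0.2)·C = -491.67  ⇒  C = 2458.35.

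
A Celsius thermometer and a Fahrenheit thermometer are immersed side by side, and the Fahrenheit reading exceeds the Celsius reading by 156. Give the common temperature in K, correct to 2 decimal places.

428.15 K

Let x be the Celsius reading; then the Fahrenheit reading is 1.8·x + 32.
(1.8·x + 32) - x = 156  ⇒  (0.8)·x = 124  ⇒  x = 155.0000°C.
In kelvin: 155.0000 + 273.15 = 428.15 K.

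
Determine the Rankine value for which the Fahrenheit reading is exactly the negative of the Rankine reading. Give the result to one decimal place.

Let R be the Rankine reading. The Fahrenheit reading is F = 1·R - 459.67.
Require F = -1·R: 1·R - 459.67 = -1·R.
(2)·R = 459.67  ⇒  R = 229.8.

229.8°R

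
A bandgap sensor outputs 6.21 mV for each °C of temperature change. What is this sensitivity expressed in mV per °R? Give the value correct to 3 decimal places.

3.450 mV per °R

The quantity depends on a temperature interval, so only the ratio of degree sizes applies; the offset between the scales is irrelevant.
A change of 1°R is a change of 5/9°C, so per °R the value is 6.21 × 5/9 = 3.450.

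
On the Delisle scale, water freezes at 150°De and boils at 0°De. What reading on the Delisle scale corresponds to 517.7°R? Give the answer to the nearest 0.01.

128.31°De

First in Celsius: (517.7 - 491.67) × 5/9 = 14.4611°C.
Linearly onto the Delisle scale: 150 + (14.4611 / 100) × (0 - 150) = 128.31°De.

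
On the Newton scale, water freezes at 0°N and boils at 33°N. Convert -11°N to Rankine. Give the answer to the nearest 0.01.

431.67°R

Linear interpolation between the fixed points: C = (-11 - 0) × 100 / (33 - 0) = -33.3333°C.
Then -33.3333 × 1.8 + 491.67 = 431.67°R.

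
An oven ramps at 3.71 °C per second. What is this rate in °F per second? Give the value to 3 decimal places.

6.678 °F/second

Since only a temperature interval is involved, the additive offset between the scales drops out.
A change of 1°C is a change of 1.8°F, so 3.71 × 1.8 = 6.678.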